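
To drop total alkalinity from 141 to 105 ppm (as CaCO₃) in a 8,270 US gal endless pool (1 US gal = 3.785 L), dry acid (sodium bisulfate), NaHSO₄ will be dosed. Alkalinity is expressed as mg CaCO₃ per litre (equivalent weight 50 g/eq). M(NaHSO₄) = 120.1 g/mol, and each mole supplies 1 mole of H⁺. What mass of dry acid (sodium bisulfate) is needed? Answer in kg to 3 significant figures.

Volume: 8,270 US gal × 3.785 L/gal = 31,302 L.
Alkalinity to neutralize: (141 − 105) = 36 mg/L as CaCO₃ × 31,302 L = 1127 g as CaCO₃.
Equivalents of H⁺ required: 1127 ÷ 50 g/eq = 22.54 eq = 22.54 mol NaHSO₄.
Mass of NaHSO₄: 22.54 × 120.1 = 2707 g.

2.71 kg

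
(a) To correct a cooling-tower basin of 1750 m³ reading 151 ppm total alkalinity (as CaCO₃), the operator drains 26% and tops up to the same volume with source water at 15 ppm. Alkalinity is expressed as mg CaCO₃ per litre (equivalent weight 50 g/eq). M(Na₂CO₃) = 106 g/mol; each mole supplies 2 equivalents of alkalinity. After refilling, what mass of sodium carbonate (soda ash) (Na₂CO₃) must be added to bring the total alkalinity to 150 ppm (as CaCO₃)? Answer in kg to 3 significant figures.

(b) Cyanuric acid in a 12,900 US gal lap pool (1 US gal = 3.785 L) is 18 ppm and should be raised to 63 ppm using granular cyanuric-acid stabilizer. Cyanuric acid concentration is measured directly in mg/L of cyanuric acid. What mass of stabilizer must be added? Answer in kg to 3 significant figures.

(a) 63.7 kg; (b) 2.20 kg

(a) Volume: 1750 m³ = 1,750,000 L.
(a) After draining 26% and refilling: 151 × 0.74 + 15 × 0.26 = 115.64 ppm.
(a) Deficit to target: 150 − 115.64 = 34.36 mg/L.
(a) As CaCO₃: 34.36 mg/L × 1,750,000 L = 60,130 g; ÷ 50 g/eq ÷ 2 = 601.3 mol Na₂CO₃.
(a) Mass: 601.3 × 106 = 63,740 g.

(b) Volume: 12,900 US gal × 3.785 L/gal = 48,826 L.
(b) CYA to add: (63 − 18) = 45 mg/L × 48,826 L = 2197 g cyanuric acid.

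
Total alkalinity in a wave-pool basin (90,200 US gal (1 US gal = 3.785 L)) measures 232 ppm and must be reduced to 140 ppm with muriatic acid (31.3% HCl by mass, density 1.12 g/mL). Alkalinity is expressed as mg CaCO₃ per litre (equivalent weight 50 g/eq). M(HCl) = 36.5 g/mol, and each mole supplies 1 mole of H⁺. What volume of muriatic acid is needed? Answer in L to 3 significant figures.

Volume: 90,200 US gal × 3.785 L/gal = 341,407 L.
Alkalinity to neutralize: (232 − 140) = 92 mg/L as CaCO₃ × 341,407 L = 31,410 g as CaCO₃.
Equivalents of H⁺ required: 31,410 ÷ 50 g/eq = 628.2 eq = 628.2 mol HCl.
Mass of HCl: 628.2 × 36.5 = 22,930 g.
Mass of 31.3% solution: 22,930 / 0.313 = 73,260 g.
Volume: 73,260 g ÷ 1.12 g/mL = 65,410 mL.

65.4 L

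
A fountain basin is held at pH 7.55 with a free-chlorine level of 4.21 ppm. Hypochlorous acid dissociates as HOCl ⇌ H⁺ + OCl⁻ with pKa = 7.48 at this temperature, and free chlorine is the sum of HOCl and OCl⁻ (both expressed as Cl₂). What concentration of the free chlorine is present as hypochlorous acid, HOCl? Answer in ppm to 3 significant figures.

1.94 ppm

[OCl⁻]/[HOCl] = 10^(pH − pKa) = 10^(7.55 − 7.48) = 10^0.07 = 1.175.
Fraction as HOCl = 1 / (1 + 1.175) = 0.4598.
HOCl = 0.4598 × 4.21 ppm = 1.936 ppm.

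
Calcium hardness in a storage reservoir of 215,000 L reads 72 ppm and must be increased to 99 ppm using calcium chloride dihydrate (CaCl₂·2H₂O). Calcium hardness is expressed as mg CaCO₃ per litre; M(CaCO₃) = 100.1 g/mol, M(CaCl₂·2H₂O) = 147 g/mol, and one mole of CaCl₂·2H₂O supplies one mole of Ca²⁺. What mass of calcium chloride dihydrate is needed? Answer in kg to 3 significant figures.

Hardness to add: (99 − 72) = 27 mg/L as CaCO₃ × 215,000 L = 5805 g as CaCO₃.
Moles of Ca²⁺ (1 mol Ca²⁺ ≡ 1 mol CaCO₃): 5805 / 100.1 g/mol = 57.99 mol.
Mass of CaCl₂·2H₂O: 57.99 × 147 = 8525 g.

8.52 kg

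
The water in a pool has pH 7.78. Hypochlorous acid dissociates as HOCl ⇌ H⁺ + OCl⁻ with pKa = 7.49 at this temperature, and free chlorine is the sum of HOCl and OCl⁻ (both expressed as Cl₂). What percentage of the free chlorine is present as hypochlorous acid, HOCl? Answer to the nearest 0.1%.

[OCl⁻]/[HOCl] = 10^(pH − pKa) = 10^(7.78 − 7.49) = 10^0.29 = 1.95.
Fraction as HOCl = 1 / (1 + 1.95) = 0.339.

33.9%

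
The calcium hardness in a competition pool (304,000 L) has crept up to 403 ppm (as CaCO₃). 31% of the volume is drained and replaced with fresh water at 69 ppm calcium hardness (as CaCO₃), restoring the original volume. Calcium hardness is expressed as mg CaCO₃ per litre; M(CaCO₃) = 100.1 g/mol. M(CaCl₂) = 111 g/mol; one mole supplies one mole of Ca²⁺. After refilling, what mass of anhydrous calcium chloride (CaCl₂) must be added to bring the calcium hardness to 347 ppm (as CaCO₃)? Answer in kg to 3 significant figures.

After draining 31% and refilling: 403 × 0.69 + 69 × 0.31 = 299.46 ppm.
Deficit to target: 347 − 299.46 = 47.54 mg/L.
As CaCO₃: 47.54 mg/L × 304,000 L = 14,450 g; ÷ 100.1 = 144.4 mol Ca²⁺.
Mass: 144.4 × 111 = 16,030 g.

16.0 kg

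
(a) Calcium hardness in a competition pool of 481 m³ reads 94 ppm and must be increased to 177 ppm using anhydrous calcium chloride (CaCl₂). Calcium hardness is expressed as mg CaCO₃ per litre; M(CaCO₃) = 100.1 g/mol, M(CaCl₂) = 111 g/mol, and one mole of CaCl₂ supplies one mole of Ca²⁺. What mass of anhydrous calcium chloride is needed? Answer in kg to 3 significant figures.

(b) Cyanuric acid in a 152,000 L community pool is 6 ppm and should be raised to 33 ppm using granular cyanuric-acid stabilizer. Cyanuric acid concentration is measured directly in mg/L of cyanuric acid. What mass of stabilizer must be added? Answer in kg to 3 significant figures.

(a) 44.3 kg; (b) 4.10 kg

(a) Volume: 481 m³ = 481,000 L.
(a) Hardness to add: (177 − 94) = 83 mg/L as CaCO₃ × 481,000 L = 39,920 g as CaCO₃.
(a) Moles of Ca²⁺ (1 mol Ca²⁺ ≡ 1 mol CaCO₃): 39,920 / 100.1 g/mol = 398.8 mol.
(a) Mass of CaCl₂: 398.8 × 111 = 44,270 g.

(b) CYA to add: (33 − 6) = 27 mg/L × 152,000 L = 4104 g cyanuric acid.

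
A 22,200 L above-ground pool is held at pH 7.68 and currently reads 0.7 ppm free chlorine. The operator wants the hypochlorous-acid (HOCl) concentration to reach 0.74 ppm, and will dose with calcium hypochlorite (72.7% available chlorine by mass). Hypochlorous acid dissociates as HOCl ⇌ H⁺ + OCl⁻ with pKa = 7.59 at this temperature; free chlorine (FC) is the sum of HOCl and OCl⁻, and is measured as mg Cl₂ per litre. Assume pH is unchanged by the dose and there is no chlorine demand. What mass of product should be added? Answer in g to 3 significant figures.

29.0 g

[OCl⁻]/[HOCl] = 10^(pH − pKa) = 10^(7.68 − 7.59) = 1.23; fraction as HOCl = 1/(1 + 1.23) = 0.4484.
Free chlorine required for 0.74 ppm HOCl: 0.74 / 0.4484 = 1.65 ppm.
FC to add: 1.65 − 0.7 = 0.9504 mg/L as Cl₂.
Cl₂ equivalent: 0.9504 mg/L × 22,200 L = 21.1 g.
Product at 72.7% available Cl: 21.1 / 0.727 = 29.02 g.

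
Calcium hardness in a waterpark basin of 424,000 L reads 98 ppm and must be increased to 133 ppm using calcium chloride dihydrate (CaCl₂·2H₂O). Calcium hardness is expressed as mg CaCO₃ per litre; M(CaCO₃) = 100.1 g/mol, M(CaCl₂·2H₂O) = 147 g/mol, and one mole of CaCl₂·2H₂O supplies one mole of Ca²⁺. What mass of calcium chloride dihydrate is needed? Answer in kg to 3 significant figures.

21.8 kg

Hardness to add: (133 − 98) = 35 mg/L as CaCO₃ × 424,000 L = 14,840 g as CaCO₃.
Moles of Ca²⁺ (1 mol Ca²⁺ ≡ 1 mol CaCO₃): 14,840 / 100.1 g/mol = 148.3 mol.
Mass of CaCl₂·2H₂O: 148.3 × 147 = 21,790 g.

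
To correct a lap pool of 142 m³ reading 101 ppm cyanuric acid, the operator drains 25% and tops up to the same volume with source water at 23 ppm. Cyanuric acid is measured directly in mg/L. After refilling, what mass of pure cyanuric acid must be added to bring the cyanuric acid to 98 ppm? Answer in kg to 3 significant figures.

Volume: 142 m³ = 142,000 L.
After draining 25% and refilling: 101 × 0.75 + 23 × 0.25 = 81.5 ppm.
Deficit to target: 98 − 81.5 = 16.5 mg/L.
Mass: 16.5 mg/L × 142,000 L = 2343 g cyanuric acid.

2.34 kg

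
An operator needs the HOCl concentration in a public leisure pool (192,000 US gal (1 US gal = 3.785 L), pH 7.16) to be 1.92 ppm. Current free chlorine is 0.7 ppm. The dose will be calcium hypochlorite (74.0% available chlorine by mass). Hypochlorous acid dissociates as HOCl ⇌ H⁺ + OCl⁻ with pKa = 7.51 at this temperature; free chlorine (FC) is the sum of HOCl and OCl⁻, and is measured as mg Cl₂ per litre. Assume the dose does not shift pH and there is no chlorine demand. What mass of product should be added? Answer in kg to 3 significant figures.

2.04 kg

Volume: 192,000 US gal × 3.785 L/gal = 726,720 L.
[OCl⁻]/[HOCl] = 10^(pH − pKa) = 10^(7.16 − 7.51) = 0.4467; fraction as HOCl = 1/(1 + 0.4467) = 0.6912.
Free chlorine required for 1.92 ppm HOCl: 1.92 / 0.6912 = 2.778 ppm.
FC to add: 2.778 − 0.7 = 2.078 mg/L as Cl₂.
Cl₂ equivalent: 2.078 mg/L × 726,720 L = 1510 g.
Product at 74.0% available Cl: 1510 / 0.74 = 2040 g.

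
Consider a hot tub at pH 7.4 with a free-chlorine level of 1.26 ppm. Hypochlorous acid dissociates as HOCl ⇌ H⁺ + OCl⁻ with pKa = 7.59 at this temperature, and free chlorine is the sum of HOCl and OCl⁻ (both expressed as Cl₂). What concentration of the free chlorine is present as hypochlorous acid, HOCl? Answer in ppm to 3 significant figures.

0.766 ppm

[OCl⁻]/[HOCl] = 10^(pH − pKa) = 10^(7.4 − 7.59) = 10^-0.19 = 0.6457.
Fraction as HOCl = 1 / (1 + 0.6457) = 0.6077.
HOCl = 0.6077 × 1.26 ppm = 0.7657 ppm.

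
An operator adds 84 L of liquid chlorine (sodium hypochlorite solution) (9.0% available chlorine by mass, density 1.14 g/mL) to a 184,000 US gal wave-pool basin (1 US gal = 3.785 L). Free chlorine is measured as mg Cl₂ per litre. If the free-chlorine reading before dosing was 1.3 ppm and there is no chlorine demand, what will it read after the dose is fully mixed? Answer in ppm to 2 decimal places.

Volume: 184,000 US gal × 3.785 L/gal = 696,440 L.
Mass of solution: 84 L × 1000 mL/L × 1.14 g/mL = 95,760 g.
Available chlorine delivered: 95,760 g × 0.09 = 8618 g as Cl₂.
Concentration rise: 8618 g / 696,440 L = 12.37 mg/L = 12.37 ppm.
Final FC: 1.3 + 12.37 = 13.67 ppm.

13.67 ppm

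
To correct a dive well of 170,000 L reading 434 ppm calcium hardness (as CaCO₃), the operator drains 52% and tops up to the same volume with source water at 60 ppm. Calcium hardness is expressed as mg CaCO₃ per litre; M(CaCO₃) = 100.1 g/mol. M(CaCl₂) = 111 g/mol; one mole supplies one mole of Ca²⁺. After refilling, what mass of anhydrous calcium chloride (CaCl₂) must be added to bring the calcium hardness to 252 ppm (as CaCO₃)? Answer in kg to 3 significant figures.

2.35 kg

After draining 52% and refilling: 434 × 0.48 + 60 × 0.52 = 239.52 ppm.
Deficit to target: 252 − 239.52 = 12.48 mg/L.
As CaCO₃: 12.48 mg/L × 170,000 L = 2122 g; ÷ 100.1 = 21.19 mol Ca²⁺.
Mass: 21.19 × 111 = 2353 g.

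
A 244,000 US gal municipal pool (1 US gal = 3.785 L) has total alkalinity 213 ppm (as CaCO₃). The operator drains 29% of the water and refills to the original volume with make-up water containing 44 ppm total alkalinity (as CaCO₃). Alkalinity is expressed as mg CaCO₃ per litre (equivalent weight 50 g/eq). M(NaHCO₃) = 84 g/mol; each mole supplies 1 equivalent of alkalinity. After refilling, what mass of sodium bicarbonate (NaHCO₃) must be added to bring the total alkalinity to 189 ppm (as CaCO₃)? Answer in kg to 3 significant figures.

38.8 kg

Volume: 244,000 US gal × 3.785 L/gal = 923,540 L.
After draining 29% and refilling: 213 × 0.71 + 44 × 0.29 = 163.99 ppm.
Deficit to target: 189 − 163.99 = 25.01 mg/L.
As CaCO₃: 25.01 mg/L × 923,540 L = 23,100 g; ÷ 50 g/eq ÷ 1 = 462 mol NaHCO₃.
Mass: 462 × 84 = 38,800 g.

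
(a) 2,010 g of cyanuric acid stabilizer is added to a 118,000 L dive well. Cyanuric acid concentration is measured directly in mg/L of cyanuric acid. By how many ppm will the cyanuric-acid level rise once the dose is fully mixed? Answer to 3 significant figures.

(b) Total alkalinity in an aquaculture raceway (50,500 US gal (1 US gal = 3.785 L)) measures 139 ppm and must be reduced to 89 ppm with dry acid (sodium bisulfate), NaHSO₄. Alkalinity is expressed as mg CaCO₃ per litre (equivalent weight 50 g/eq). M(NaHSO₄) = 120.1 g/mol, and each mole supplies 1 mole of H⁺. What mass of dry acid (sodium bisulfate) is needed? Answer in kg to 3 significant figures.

(a) Rise: 2,010 g / 118,000 L × 1000 = 17.03 mg/L.

(b) Volume: 50,500 US gal × 3.785 L/gal = 191,142 L.
(b) Alkalinity to neutralize: (139 − 89) = 50 mg/L as CaCO₃ × 191,142 L = 9557 g as CaCO₃.
(b) Equivalents of H⁺ required: 9557 ÷ 50 g/eq = 191.1 eq = 191.1 mol NaHSO₄.
(b) Mass of NaHSO₄: 191.1 × 120.1 = 22,960 g.

(a) 17.0 ppm; (b) 23.0 kg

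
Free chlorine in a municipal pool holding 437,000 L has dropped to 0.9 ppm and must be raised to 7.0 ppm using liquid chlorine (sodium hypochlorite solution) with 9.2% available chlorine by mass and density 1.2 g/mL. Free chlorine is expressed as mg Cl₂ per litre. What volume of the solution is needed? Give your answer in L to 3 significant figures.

24.1 L

Chlorine deficit: 7.0 − 0.9 = 6.1 ppm = 6.1 mg/L as Cl₂.
Cl₂ equivalent needed: 6.1 mg/L × 437,000 L = 2,666,000 mg = 2666 g.
Product at 9.2% available chlorine: 2666 / 0.092 = 28,980 g.
Volume at density 1.2 g/mL: 28,980 g ÷ 1.2 g/mL = 24,150 mL.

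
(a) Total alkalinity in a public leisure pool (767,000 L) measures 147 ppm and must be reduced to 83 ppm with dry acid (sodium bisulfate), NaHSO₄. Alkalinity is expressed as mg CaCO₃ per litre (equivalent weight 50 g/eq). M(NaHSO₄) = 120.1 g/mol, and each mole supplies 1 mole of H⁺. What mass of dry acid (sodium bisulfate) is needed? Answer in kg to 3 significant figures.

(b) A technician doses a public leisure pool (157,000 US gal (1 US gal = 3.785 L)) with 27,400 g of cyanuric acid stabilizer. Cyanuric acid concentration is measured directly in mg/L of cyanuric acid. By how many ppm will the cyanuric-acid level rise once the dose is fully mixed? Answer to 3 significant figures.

(a) 118 kg; (b) 46.1 ppm

(a) Alkalinity to neutralize: (147 − 83) = 64 mg/L as CaCO₃ × 767,000 L = 49,090 g as CaCO₃.
(a) Equivalents of H⁺ required: 49,090 ÷ 50 g/eq = 981.8 eq = 981.8 mol NaHSO₄.
(a) Mass of NaHSO₄: 981.8 × 120.1 = 117,900 g.

(b) Volume: 157,000 US gal × 3.785 L/gal = 594,245 L.
(b) Rise: 27,400 g / 594,245 L × 1000 = 46.11 mg/L.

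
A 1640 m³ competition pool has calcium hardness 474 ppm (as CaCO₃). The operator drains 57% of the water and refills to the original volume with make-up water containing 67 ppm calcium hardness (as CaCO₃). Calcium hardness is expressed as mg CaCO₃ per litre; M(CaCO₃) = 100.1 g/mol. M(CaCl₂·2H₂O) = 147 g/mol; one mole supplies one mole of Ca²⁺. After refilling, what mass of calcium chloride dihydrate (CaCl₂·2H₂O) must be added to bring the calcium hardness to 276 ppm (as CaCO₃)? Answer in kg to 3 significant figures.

Volume: 1640 m³ = 1,640,000 L.
After draining 57% and refilling: 474 × 0.43 + 67 × 0.57 = 242.01 ppm.
Deficit to target: 276 − 242.01 = 33.99 mg/L.
As CaCO₃: 33.99 mg/L × 1,640,000 L = 55,740 g; ÷ 100.1 = 556.9 mol Ca²⁺.
Mass: 556.9 × 147 = 81,860 g.

81.9 kg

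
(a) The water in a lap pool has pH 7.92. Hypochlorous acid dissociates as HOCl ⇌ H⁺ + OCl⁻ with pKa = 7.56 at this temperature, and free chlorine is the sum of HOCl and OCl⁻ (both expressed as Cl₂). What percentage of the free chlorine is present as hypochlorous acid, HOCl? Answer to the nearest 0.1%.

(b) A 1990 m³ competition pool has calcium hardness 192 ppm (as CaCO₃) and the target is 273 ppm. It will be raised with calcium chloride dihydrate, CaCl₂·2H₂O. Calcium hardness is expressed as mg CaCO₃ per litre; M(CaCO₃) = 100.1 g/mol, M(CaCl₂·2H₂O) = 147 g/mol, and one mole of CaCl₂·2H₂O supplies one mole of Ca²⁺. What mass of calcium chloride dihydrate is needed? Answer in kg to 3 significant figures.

(a) [OCl⁻]/[HOCl] = 10^(pH − pKa) = 10^(7.92 − 7.56) = 10^0.36 = 2.291.
(a) Fraction as HOCl = 1 / (1 + 2.291) = 0.3039.

(b) Volume: 1990 m³ = 1,990,000 L.
(b) Hardness to add: (273 − 192) = 81 mg/L as CaCO₃ × 1,990,000 L = 161,200 g as CaCO₃.
(b) Moles of Ca²⁺ (1 mol Ca²⁺ ≡ 1 mol CaCO₃): 161,200 / 100.1 g/mol = 1610 mol.
(b) Mass of CaCl₂·2H₂O: 1610 × 147 = 236,700 g.

(a) 30.4%; (b) 237 kg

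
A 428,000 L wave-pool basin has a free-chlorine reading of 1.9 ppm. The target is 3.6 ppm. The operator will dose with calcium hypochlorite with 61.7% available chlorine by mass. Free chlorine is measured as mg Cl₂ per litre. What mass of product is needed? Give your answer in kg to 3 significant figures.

1.18 kg

Chlorine deficit: 3.6 − 1.9 = 1.7 ppm = 1.7 mg/L as Cl₂.
Cl₂ equivalent needed: 1.7 mg/L × 428,000 L = 727,600 mg = 727.6 g.
Product at 61.7% available chlorine: 727.6 / 0.617 = 1179 g.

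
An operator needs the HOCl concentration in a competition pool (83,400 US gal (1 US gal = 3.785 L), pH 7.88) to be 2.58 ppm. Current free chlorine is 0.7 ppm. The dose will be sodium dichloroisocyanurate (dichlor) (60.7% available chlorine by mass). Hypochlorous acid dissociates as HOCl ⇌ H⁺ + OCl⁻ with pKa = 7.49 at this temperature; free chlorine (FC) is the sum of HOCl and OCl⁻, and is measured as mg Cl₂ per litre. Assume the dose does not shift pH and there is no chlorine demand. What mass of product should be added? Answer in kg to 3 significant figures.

Volume: 83,400 US gal × 3.785 L/gal = 315,669 L.
[OCl⁻]/[HOCl] = 10^(pH − pKa) = 10^(7.88 − 7.49) = 2.455; fraction as HOCl = 1/(1 + 2.455) = 0.2895.
Free chlorine required for 2.58 ppm HOCl: 2.58 / 0.2895 = 8.913 ppm.
FC to add: 8.913 − 0.7 = 8.213 mg/L as Cl₂.
Cl₂ equivalent: 8.213 mg/L × 315,669 L = 2593 g.
Product at 60.7% available Cl: 2593 / 0.607 = 4271 g.

4.27 kg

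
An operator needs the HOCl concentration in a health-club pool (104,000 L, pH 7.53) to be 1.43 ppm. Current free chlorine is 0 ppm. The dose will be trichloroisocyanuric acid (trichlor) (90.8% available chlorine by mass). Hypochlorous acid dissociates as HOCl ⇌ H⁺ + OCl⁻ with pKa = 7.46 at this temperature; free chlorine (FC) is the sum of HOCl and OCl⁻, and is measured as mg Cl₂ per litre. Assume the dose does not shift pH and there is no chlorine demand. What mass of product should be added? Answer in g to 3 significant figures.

356 g

[OCl⁻]/[HOCl] = 10^(pH − pKa) = 10^(7.53 − 7.46) = 1.175; fraction as HOCl = 1/(1 + 1.175) = 0.4598.
Free chlorine required for 1.43 ppm HOCl: 1.43 / 0.4598 = 3.11 ppm.
FC to add: 3.11 − 0 = 3.11 mg/L as Cl₂.
Cl₂ equivalent: 3.11 mg/L × 104,000 L = 323.5 g.
Product at 90.8% available Cl: 323.5 / 0.908 = 356.2 g.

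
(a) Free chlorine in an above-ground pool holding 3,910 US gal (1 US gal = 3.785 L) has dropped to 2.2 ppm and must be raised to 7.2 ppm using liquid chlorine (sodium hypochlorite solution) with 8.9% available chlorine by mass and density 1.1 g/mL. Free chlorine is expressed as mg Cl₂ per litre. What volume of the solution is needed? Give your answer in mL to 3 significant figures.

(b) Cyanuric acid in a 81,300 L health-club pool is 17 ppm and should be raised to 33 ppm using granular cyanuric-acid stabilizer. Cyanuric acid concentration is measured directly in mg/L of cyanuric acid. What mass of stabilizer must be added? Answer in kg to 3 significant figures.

(a) 756 mL; (b) 1.30 kg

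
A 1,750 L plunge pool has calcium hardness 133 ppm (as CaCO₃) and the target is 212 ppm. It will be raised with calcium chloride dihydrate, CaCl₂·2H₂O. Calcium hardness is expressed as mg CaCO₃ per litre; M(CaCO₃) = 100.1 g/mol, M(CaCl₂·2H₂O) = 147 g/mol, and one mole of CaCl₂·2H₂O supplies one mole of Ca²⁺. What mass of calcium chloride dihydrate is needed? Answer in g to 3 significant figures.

Hardness to add: (212 − 133) = 79 mg/L as CaCO₃ × 1,750 L = 138.2 g as CaCO₃.
Moles of Ca²⁺ (1 mol Ca²⁺ ≡ 1 mol CaCO₃): 138.2 / 100.1 g/mol = 1.381 mol.
Mass of CaCl₂·2H₂O: 1.381 × 147 = 203 g.

203 g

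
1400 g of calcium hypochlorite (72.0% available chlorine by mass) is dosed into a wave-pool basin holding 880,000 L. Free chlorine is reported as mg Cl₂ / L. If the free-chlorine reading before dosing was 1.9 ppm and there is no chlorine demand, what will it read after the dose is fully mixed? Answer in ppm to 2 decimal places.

3.05 ppm

Available chlorine delivered: 1400 g × 0.72 = 1008 g as Cl₂.
Concentration rise: 1008 g / 880,000 L = 1.145 mg/L = 1.15 ppm.
Final FC: 1.9 + 1.15 = 3.05 ppm.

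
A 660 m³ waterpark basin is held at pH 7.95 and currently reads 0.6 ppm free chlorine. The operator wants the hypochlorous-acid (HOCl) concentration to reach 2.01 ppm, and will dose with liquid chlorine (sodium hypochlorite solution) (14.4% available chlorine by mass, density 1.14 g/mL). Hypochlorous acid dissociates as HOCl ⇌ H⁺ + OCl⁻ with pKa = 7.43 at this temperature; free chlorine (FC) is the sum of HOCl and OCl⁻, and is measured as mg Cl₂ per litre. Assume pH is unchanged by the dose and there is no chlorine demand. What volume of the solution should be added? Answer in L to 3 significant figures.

32.4 L

Volume: 660 m³ = 660,000 L.
[OCl⁻]/[HOCl] = 10^(pH − pKa) = 10^(7.95 − 7.43) = 3.311; fraction as HOCl = 1/(1 + 3.311) = 0.2319.
Free chlorine required for 2.01 ppm HOCl: 2.01 / 0.2319 = 8.666 ppm.
FC to add: 8.666 − 0.6 = 8.066 mg/L as Cl₂.
Cl₂ equivalent: 8.066 mg/L × 660,000 L = 5323 g.
Product at 14.4% available Cl: 5323 / 0.144 = 36,970 g.
Volume: 36,970 g ÷ 1.14 g/mL = 32,430 mL.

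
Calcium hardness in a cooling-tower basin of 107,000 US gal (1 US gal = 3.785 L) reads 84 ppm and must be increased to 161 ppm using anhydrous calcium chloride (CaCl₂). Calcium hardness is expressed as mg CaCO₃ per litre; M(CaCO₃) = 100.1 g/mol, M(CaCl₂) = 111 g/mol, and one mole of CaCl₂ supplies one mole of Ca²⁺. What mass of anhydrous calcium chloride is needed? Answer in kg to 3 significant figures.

34.6 kg

Volume: 107,000 US gal × 3.785 L/gal = 404,995 L.
Hardness to add: (161 − 84) = 77 mg/L as CaCO₃ × 404,995 L = 31,180 g as CaCO₃.
Moles of Ca²⁺ (1 mol Ca²⁺ ≡ 1 mol CaCO₃): 31,180 / 100.1 g/mol = 311.5 mol.
Mass of CaCl₂: 311.5 × 111 = 34,580 g.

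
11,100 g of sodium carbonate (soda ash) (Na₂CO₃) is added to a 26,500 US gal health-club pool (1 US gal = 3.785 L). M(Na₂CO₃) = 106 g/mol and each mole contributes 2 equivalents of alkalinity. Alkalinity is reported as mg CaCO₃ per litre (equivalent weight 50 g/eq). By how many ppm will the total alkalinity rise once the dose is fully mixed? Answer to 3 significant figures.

104 ppm

Volume: 26,500 US gal × 3.785 L/gal = 100,302 L.
Moles of Na₂CO₃: 11,100 g ÷ 106 g/mol = 104.7 mol → 209.4 eq of alkalinity.
As CaCO₃: 209.4 eq × 50 g/eq = 10,470 g.
Rise: 10,470 g / 100,302 L × 1000 = 104.4 mg/L.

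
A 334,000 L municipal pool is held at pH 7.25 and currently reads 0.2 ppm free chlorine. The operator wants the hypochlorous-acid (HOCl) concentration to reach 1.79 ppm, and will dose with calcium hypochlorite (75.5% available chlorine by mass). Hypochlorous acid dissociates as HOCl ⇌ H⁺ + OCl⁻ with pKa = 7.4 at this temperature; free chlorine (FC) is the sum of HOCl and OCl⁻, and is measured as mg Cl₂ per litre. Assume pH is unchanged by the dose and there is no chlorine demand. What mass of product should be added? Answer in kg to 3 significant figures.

[OCl⁻]/[HOCl] = 10^(pH − pKa) = 10^(7.25 − 7.4) = 0.7079; fraction as HOCl = 1/(1 + 0.7079) = 0.5855.
Free chlorine required for 1.79 ppm HOCl: 1.79 / 0.5855 = 3.057 ppm.
FC to add: 3.057 − 0.2 = 2.857 mg/L as Cl₂.
Cl₂ equivalent: 2.857 mg/L × 334,000 L = 954.3 g.
Product at 75.5% available Cl: 954.3 / 0.755 = 1264 g.

1.26 kg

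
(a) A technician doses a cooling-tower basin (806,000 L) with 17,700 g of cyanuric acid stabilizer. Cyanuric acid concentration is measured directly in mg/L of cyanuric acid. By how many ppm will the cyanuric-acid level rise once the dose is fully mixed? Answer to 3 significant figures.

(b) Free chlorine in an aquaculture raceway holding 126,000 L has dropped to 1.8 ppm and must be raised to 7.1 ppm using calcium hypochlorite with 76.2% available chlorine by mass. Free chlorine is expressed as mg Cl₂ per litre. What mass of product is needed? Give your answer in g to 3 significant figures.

(a) 22.0 ppm; (b) 876 g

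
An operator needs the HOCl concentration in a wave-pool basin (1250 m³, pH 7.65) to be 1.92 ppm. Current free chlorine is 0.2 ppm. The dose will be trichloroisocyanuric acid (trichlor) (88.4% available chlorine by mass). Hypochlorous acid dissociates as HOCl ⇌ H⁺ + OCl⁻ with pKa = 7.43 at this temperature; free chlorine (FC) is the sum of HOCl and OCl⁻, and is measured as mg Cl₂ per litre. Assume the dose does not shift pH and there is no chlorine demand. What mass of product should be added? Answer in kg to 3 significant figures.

6.94 kg

Volume: 1250 m³ = 1,250,000 L.
[OCl⁻]/[HOCl] = 10^(pH − pKa) = 10^(7.65 − 7.43) = 1.66; fraction as HOCl = 1/(1 + 1.66) = 0.376.
Free chlorine required for 1.92 ppm HOCl: 1.92 / 0.376 = 5.106 ppm.
FC to add: 5.106 − 0.2 = 4.906 mg/L as Cl₂.
Cl₂ equivalent: 4.906 mg/L × 1,250,000 L = 6133 g.
Product at 88.4% available Cl: 6133 / 0.884 = 6938 g.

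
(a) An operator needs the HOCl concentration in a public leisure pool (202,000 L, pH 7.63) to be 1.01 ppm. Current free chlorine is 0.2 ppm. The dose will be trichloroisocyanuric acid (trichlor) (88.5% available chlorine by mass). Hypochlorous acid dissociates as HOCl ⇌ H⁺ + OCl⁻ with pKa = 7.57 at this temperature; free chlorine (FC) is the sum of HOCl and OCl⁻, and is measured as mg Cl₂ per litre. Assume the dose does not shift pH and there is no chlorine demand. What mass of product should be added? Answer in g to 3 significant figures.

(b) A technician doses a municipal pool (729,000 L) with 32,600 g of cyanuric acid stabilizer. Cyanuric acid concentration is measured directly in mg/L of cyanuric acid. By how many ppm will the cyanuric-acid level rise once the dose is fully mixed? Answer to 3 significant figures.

(a) 450 g; (b) 44.7 ppm

(a) [OCl⁻]/[HOCl] = 10^(pH − pKa) = 10^(7.63 − 7.57) = 1.148; fraction as HOCl = 1/(1 + 1.148) = 0.4655.
(a) Free chlorine required for 1.01 ppm HOCl: 1.01 / 0.4655 = 2.17 ppm.
(a) FC to add: 2.17 − 0.2 = 1.97 mg/L as Cl₂.
(a) Cl₂ equivalent: 1.97 mg/L × 202,000 L = 397.9 g.
(a) Product at 88.5% available Cl: 397.9 / 0.885 = 449.6 g.

(b) Rise: 32,600 g / 729,000 L × 1000 = 44.72 mg/L.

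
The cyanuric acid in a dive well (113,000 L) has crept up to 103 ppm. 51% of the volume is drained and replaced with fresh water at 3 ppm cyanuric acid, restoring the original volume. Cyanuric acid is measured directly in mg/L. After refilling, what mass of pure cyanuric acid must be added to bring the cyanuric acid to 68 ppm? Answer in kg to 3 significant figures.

1.81 kg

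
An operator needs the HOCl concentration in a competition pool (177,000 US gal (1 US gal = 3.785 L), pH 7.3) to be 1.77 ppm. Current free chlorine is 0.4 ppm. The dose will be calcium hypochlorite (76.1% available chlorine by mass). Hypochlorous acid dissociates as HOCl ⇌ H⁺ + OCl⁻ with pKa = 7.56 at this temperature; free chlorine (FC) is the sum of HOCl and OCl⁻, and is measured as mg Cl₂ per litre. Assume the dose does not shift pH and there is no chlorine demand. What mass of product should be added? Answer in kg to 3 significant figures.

2.06 kg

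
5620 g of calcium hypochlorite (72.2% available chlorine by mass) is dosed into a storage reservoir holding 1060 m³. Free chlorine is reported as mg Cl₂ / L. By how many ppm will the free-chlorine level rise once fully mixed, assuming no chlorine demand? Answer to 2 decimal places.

Volume: 1060 m³ = 1,060,000 L.
Available chlorine delivered: 5620 g × 0.722 = 4058 g as Cl₂.
Concentration rise: 4058 g / 1,060,000 L = 3.828 mg/L = 3.83 ppm.

3.83 ppm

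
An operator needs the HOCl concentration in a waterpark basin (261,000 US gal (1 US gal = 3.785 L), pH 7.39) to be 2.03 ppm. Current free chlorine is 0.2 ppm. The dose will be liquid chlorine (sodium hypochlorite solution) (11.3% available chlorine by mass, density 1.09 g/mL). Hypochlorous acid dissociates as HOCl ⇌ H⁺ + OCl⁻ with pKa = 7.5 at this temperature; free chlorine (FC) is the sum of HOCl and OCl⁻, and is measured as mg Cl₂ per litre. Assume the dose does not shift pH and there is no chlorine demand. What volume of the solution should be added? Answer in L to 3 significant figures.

Volume: 261,000 US gal × 3.785 L/gal = 987,885 L.
[OCl⁻]/[HOCl] = 10^(pH − pKa) = 10^(7.39 − 7.5) = 0.7762; fraction as HOCl = 1/(1 + 0.7762) = 0.563.
Free chlorine required for 2.03 ppm HOCl: 2.03 / 0.563 = 3.606 ppm.
FC to add: 3.606 − 0.2 = 3.406 mg/L as Cl₂.
Cl₂ equivalent: 3.406 mg/L × 987,885 L = 3365 g.
Product at 11.3% available Cl: 3365 / 0.113 = 29,770 g.
Volume: 29,770 g ÷ 1.09 g/mL = 27,320 mL.

27.3 L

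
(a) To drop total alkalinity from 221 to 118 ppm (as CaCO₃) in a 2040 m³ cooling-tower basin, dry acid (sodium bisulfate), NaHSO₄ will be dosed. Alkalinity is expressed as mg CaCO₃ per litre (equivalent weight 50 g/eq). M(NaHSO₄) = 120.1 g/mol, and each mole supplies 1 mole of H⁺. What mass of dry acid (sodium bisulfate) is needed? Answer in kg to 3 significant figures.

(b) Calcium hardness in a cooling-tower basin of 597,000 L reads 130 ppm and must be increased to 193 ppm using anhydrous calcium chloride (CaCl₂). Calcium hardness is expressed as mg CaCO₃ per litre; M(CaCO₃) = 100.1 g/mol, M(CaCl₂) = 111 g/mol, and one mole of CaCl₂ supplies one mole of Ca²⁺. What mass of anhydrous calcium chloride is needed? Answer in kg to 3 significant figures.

(a) Volume: 2040 m³ = 2,040,000 L.
(a) Alkalinity to neutralize: (221 − 118) = 103 mg/L as CaCO₃ × 2,040,000 L = 210,100 g as CaCO₃.
(a) Equivalents of H⁺ required: 210,100 ÷ 50 g/eq = 4202 eq = 4202 mol NaHSO₄.
(a) Mass of NaHSO₄: 4202 × 120.1 = 504,700 g.

(b) Hardness to add: (193 − 130) = 63 mg/L as CaCO₃ × 597,000 L = 37,610 g as CaCO₃.
(b) Moles of Ca²⁺ (1 mol Ca²⁺ ≡ 1 mol CaCO₃): 37,610 / 100.1 g/mol = 375.7 mol.
(b) Mass of CaCl₂: 375.7 × 111 = 41,710 g.

(a) 505 kg; (b) 41.7 kg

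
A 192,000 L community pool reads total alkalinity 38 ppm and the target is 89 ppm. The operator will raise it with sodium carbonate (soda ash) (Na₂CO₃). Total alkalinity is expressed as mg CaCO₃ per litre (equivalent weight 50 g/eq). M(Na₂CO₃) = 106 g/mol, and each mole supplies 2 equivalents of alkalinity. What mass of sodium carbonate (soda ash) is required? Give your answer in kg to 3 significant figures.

10.4 kg

Alkalinity to add: (89 − 38) = 51 mg/L as CaCO₃ × 192,000 L = 9792 g as CaCO₃.
Equivalents: 9792 g ÷ 50 g/eq = 195.8 eq.
Each mole of Na₂CO₃ supplies 2 eq, so 195.8 / 2 = 97.92 mol.
Mass: 97.92 mol × 106 g/mol = 10,380 g.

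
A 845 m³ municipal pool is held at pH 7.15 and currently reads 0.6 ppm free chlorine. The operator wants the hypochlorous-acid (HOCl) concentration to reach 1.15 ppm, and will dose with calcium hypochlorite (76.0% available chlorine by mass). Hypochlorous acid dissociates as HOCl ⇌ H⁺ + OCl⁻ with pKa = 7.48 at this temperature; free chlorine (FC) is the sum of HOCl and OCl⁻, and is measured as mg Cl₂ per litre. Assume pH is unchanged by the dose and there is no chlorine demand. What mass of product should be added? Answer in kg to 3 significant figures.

1.21 kg

Volume: 845 m³ = 845,000 L.
[OCl⁻]/[HOCl] = 10^(pH − pKa) = 10^(7.15 − 7.48) = 0.4677; fraction as HOCl = 1/(1 + 0.4677) = 0.6813.
Free chlorine required for 1.15 ppm HOCl: 1.15 / 0.6813 = 1.688 ppm.
FC to add: 1.688 − 0.6 = 1.088 mg/L as Cl₂.
Cl₂ equivalent: 1.088 mg/L × 845,000 L = 919.3 g.
Product at 76.0% available Cl: 919.3 / 0.76 = 1210 g.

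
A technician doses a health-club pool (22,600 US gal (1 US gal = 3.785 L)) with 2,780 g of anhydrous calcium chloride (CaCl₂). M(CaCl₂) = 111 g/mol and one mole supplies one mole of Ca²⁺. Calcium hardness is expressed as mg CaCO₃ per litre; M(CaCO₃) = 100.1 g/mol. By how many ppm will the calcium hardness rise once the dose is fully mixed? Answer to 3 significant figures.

29.3 ppm

Volume: 22,600 US gal × 3.785 L/gal = 85,541 L.
Moles of Ca²⁺: 2,780 g ÷ 111 g/mol = 25.05 mol.
As CaCO₃: 25.05 mol × 100.1 g/mol = 2507 g.
Rise: 2507 g / 85,541 L × 1000 = 29.31 mg/L.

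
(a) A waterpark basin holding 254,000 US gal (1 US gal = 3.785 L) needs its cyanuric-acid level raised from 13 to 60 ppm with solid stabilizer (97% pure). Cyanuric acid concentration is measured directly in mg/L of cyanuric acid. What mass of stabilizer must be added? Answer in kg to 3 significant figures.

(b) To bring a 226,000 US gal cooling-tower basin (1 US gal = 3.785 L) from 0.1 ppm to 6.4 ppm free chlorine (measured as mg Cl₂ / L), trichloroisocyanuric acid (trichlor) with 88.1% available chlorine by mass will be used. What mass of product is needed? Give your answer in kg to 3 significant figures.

(a) Volume: 254,000 US gal × 3.785 L/gal = 961,390 L.
(a) CYA to add: (60 − 13) = 47 mg/L × 961,390 L = 45,190 g cyanuric acid.
(a) At 97% purity: 45,190 / 0.97 = 46,580 g product.

(b) Volume: 226,000 US gal × 3.785 L/gal = 855,410 L.
(b) Chlorine deficit: 6.4 − 0.1 = 6.3 ppm = 6.3 mg/L as Cl₂.
(b) Cl₂ equivalent needed: 6.3 mg/L × 855,410 L = 5,389,000 mg = 5389 g.
(b) Product at 88.1% available chlorine: 5389 / 0.881 = 6117 g.

(a) 46.6 kg; (b) 6.12 kg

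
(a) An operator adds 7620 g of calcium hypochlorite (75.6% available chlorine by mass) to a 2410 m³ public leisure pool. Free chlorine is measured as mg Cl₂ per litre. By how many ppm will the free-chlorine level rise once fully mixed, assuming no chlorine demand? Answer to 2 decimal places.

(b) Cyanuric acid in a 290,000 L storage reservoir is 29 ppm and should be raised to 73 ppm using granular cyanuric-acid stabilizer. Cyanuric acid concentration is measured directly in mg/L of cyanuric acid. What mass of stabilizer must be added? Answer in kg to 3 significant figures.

(a) Volume: 2410 m³ = 2,410,000 L.
(a) Available chlorine delivered: 7620 g × 0.756 = 5761 g as Cl₂.
(a) Concentration rise: 5761 g / 2,410,000 L = 2.39 mg/L = 2.39 ppm.

(b) CYA to add: (73 − 29) = 44 mg/L × 290,000 L = 12,760 g cyanuric acid.

(a) 2.39 ppm; (b) 12.8 kg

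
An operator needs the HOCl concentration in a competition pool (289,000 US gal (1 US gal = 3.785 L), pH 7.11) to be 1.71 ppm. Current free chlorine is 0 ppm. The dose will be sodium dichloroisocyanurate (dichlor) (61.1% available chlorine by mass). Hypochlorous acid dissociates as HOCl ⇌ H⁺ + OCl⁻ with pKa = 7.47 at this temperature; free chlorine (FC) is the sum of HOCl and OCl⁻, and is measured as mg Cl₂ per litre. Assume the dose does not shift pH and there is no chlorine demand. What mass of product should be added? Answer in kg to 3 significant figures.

4.40 kg

Volume: 289,000 US gal × 3.785 L/gal = 1,093,865 L.
[OCl⁻]/[HOCl] = 10^(pH − pKa) = 10^(7.11 − 7.47) = 0.4365; fraction as HOCl = 1/(1 + 0.4365) = 0.6961.
Free chlorine required for 1.71 ppm HOCl: 1.71 / 0.6961 = 2.456 ppm.
FC to add: 2.456 − 0 = 2.456 mg/L as Cl₂.
Cl₂ equivalent: 2.456 mg/L × 1,093,865 L = 2687 g.
Product at 61.1% available Cl: 2687 / 0.611 = 4398 g.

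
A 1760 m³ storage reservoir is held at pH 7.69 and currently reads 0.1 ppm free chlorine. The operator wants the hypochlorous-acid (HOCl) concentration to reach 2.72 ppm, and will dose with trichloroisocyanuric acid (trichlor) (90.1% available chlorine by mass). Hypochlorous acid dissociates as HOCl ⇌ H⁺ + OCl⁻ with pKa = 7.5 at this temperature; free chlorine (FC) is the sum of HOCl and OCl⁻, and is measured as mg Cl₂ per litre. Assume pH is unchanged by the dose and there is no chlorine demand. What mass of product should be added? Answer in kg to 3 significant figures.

13.3 kg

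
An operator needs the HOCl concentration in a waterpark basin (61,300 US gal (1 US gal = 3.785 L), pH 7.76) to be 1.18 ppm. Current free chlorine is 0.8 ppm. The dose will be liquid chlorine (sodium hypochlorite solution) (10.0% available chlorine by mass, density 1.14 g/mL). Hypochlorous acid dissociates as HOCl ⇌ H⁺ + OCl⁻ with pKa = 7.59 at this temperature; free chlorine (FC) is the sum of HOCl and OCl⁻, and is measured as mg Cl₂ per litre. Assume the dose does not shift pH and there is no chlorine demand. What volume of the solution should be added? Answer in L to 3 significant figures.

4.33 L

Volume: 61,300 US gal × 3.785 L/gal = 232,020 L.
[OCl⁻]/[HOCl] = 10^(pH − pKa) = 10^(7.76 − 7.59) = 1.479; fraction as HOCl = 1/(1 + 1.479) = 0.4034.
Free chlorine required for 1.18 ppm HOCl: 1.18 / 0.4034 = 2.925 ppm.
FC to add: 2.925 − 0.8 = 2.125 mg/L as Cl₂.
Cl₂ equivalent: 2.125 mg/L × 232,020 L = 493.1 g.
Product at 10.0% available Cl: 493.1 / 0.1 = 4931 g.
Volume: 4931 g ÷ 1.14 g/mL = 4326 mL.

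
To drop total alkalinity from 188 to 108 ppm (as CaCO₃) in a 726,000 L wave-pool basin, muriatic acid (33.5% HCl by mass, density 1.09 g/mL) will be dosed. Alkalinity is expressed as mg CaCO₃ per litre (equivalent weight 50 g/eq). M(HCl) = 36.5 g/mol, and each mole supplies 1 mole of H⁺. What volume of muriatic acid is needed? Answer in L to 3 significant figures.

116 L

Alkalinity to neutralize: (188 − 108) = 80 mg/L as CaCO₃ × 726,000 L = 58,080 g as CaCO₃.
Equivalents of H⁺ required: 58,080 ÷ 50 g/eq = 1162 eq = 1162 mol HCl.
Mass of HCl: 1162 × 36.5 = 42,400 g.
Mass of 33.5% solution: 42,400 / 0.335 = 126,600 g.
Volume: 126,600 g ÷ 1.09 g/mL = 116,100 mL.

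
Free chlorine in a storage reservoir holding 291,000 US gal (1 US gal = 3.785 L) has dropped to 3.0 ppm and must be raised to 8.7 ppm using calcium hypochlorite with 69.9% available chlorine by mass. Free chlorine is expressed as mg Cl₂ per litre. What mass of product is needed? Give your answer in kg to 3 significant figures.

8.98 kg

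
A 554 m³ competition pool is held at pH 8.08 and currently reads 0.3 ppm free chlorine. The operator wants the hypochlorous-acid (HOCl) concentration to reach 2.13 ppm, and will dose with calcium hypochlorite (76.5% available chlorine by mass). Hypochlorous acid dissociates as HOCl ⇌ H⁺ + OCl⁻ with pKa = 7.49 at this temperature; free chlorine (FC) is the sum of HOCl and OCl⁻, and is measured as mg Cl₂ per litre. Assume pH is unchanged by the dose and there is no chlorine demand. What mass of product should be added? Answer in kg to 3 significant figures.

Volume: 554 m³ = 554,000 L.
[OCl⁻]/[HOCl] = 10^(pH − pKa) = 10^(8.08 − 7.49) = 3.89; fraction as HOCl = 1/(1 + 3.89) = 0.2045.
Free chlorine required for 2.13 ppm HOCl: 2.13 / 0.2045 = 10.42 ppm.
FC to add: 10.42 − 0.3 = 10.12 mg/L as Cl₂.
Cl₂ equivalent: 10.12 mg/L × 554,000 L = 5605 g.
Product at 76.5% available Cl: 5605 / 0.765 = 7326 g.

7.33 kg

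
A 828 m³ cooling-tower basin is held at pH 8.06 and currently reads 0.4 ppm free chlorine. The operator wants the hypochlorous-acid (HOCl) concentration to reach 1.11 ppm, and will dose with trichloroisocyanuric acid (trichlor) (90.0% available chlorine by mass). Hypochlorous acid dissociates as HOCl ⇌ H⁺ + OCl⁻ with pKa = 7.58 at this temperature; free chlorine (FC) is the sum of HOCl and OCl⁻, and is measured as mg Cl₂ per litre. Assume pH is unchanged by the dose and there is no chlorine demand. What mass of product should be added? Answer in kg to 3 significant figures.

3.74 kg

Volume: 828 m³ = 828,000 L.
[OCl⁻]/[HOCl] = 10^(pH − pKa) = 10^(8.06 − 7.58) = 3.02; fraction as HOCl = 1/(1 + 3.02) = 0.2488.
Free chlorine required for 1.11 ppm HOCl: 1.11 / 0.2488 = 4.462 ppm.
FC to add: 4.462 − 0.4 = 4.062 mg/L as Cl₂.
Cl₂ equivalent: 4.062 mg/L × 828,000 L = 3363 g.
Product at 90.0% available Cl: 3363 / 0.9 = 3737 g.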